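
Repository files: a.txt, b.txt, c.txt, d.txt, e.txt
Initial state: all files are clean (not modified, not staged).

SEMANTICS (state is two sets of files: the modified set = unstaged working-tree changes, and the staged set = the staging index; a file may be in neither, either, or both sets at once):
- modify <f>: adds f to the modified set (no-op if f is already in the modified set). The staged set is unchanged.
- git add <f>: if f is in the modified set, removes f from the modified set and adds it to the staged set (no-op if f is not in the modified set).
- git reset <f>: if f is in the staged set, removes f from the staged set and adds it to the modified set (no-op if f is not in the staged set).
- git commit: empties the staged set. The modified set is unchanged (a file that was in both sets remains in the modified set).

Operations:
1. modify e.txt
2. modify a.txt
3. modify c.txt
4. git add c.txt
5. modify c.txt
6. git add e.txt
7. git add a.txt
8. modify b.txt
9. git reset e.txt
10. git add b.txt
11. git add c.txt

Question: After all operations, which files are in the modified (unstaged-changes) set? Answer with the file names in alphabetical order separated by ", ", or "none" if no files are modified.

After op 1 (modify e.txt): modified={e.txt} staged={none}
After op 2 (modify a.txt): modified={a.txt, e.txt} staged={none}
After op 3 (modify c.txt): modified={a.txt, c.txt, e.txt} staged={none}
After op 4 (git add c.txt): modified={a.txt, e.txt} staged={c.txt}
After op 5 (modify c.txt): modified={a.txt, c.txt, e.txt} staged={c.txt}
After op 6 (git add e.txt): modified={a.txt, c.txt} staged={c.txt, e.txt}
After op 7 (git add a.txt): modified={c.txt} staged={a.txt, c.txt, e.txt}
After op 8 (modify b.txt): modified={b.txt, c.txt} staged={a.txt, c.txt, e.txt}
After op 9 (git reset e.txt): modified={b.txt, c.txt, e.txt} staged={a.txt, c.txt}
After op 10 (git add b.txt): modified={c.txt, e.txt} staged={a.txt, b.txt, c.txt}
After op 11 (git add c.txt): modified={e.txt} staged={a.txt, b.txt, c.txt}

Answer: e.txt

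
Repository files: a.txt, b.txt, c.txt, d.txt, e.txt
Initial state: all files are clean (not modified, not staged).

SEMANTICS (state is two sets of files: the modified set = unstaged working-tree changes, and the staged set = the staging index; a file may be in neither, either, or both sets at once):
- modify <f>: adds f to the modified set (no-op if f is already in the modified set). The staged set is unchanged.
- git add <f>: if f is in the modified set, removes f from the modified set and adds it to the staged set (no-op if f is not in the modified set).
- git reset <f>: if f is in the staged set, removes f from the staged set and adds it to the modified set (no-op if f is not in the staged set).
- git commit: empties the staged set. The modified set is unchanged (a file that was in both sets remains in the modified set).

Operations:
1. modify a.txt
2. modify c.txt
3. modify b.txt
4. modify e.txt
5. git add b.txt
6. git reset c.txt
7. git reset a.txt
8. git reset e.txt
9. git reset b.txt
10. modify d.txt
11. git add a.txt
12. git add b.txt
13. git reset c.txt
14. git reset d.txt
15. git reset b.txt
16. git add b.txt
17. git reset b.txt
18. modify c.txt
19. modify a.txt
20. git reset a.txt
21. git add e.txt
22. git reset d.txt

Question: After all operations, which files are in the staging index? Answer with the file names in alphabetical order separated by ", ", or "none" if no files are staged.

Answer: e.txt

Derivation:
After op 1 (modify a.txt): modified={a.txt} staged={none}
After op 2 (modify c.txt): modified={a.txt, c.txt} staged={none}
After op 3 (modify b.txt): modified={a.txt, b.txt, c.txt} staged={none}
After op 4 (modify e.txt): modified={a.txt, b.txt, c.txt, e.txt} staged={none}
After op 5 (git add b.txt): modified={a.txt, c.txt, e.txt} staged={b.txt}
After op 6 (git reset c.txt): modified={a.txt, c.txt, e.txt} staged={b.txt}
After op 7 (git reset a.txt): modified={a.txt, c.txt, e.txt} staged={b.txt}
After op 8 (git reset e.txt): modified={a.txt, c.txt, e.txt} staged={b.txt}
After op 9 (git reset b.txt): modified={a.txt, b.txt, c.txt, e.txt} staged={none}
After op 10 (modify d.txt): modified={a.txt, b.txt, c.txt, d.txt, e.txt} staged={none}
After op 11 (git add a.txt): modified={b.txt, c.txt, d.txt, e.txt} staged={a.txt}
After op 12 (git add b.txt): modified={c.txt, d.txt, e.txt} staged={a.txt, b.txt}
After op 13 (git reset c.txt): modified={c.txt, d.txt, e.txt} staged={a.txt, b.txt}
After op 14 (git reset d.txt): modified={c.txt, d.txt, e.txt} staged={a.txt, b.txt}
After op 15 (git reset b.txt): modified={b.txt, c.txt, d.txt, e.txt} staged={a.txt}
After op 16 (git add b.txt): modified={c.txt, d.txt, e.txt} staged={a.txt, b.txt}
After op 17 (git reset b.txt): modified={b.txt, c.txt, d.txt, e.txt} staged={a.txt}
After op 18 (modify c.txt): modified={b.txt, c.txt, d.txt, e.txt} staged={a.txt}
After op 19 (modify a.txt): modified={a.txt, b.txt, c.txt, d.txt, e.txt} staged={a.txt}
After op 20 (git reset a.txt): modified={a.txt, b.txt, c.txt, d.txt, e.txt} staged={none}
After op 21 (git add e.txt): modified={a.txt, b.txt, c.txt, d.txt} staged={e.txt}
After op 22 (git reset d.txt): modified={a.txt, b.txt, c.txt, d.txt} staged={e.txt}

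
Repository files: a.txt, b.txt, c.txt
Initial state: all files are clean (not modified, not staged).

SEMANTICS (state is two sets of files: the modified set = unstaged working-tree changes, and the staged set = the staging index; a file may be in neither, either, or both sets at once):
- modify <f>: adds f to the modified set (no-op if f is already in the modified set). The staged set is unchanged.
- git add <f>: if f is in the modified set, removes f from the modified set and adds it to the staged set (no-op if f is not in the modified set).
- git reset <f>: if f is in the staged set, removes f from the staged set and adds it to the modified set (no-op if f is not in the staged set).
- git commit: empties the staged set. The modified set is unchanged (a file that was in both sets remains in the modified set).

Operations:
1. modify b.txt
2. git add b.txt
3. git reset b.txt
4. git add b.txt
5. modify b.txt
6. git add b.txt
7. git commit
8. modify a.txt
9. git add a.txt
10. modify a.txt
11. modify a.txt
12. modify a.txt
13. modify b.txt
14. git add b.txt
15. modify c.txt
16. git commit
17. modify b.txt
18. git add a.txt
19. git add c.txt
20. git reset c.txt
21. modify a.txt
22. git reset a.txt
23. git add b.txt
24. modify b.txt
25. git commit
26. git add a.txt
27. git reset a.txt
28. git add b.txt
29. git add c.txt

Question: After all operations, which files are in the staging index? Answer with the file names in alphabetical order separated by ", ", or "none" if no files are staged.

After op 1 (modify b.txt): modified={b.txt} staged={none}
After op 2 (git add b.txt): modified={none} staged={b.txt}
After op 3 (git reset b.txt): modified={b.txt} staged={none}
After op 4 (git add b.txt): modified={none} staged={b.txt}
After op 5 (modify b.txt): modified={b.txt} staged={b.txt}
After op 6 (git add b.txt): modified={none} staged={b.txt}
After op 7 (git commit): modified={none} staged={none}
After op 8 (modify a.txt): modified={a.txt} staged={none}
After op 9 (git add a.txt): modified={none} staged={a.txt}
After op 10 (modify a.txt): modified={a.txt} staged={a.txt}
After op 11 (modify a.txt): modified={a.txt} staged={a.txt}
After op 12 (modify a.txt): modified={a.txt} staged={a.txt}
After op 13 (modify b.txt): modified={a.txt, b.txt} staged={a.txt}
After op 14 (git add b.txt): modified={a.txt} staged={a.txt, b.txt}
After op 15 (modify c.txt): modified={a.txt, c.txt} staged={a.txt, b.txt}
After op 16 (git commit): modified={a.txt, c.txt} staged={none}
After op 17 (modify b.txt): modified={a.txt, b.txt, c.txt} staged={none}
After op 18 (git add a.txt): modified={b.txt, c.txt} staged={a.txt}
After op 19 (git add c.txt): modified={b.txt} staged={a.txt, c.txt}
After op 20 (git reset c.txt): modified={b.txt, c.txt} staged={a.txt}
After op 21 (modify a.txt): modified={a.txt, b.txt, c.txt} staged={a.txt}
After op 22 (git reset a.txt): modified={a.txt, b.txt, c.txt} staged={none}
After op 23 (git add b.txt): modified={a.txt, c.txt} staged={b.txt}
After op 24 (modify b.txt): modified={a.txt, b.txt, c.txt} staged={b.txt}
After op 25 (git commit): modified={a.txt, b.txt, c.txt} staged={none}
After op 26 (git add a.txt): modified={b.txt, c.txt} staged={a.txt}
After op 27 (git reset a.txt): modified={a.txt, b.txt, c.txt} staged={none}
After op 28 (git add b.txt): modified={a.txt, c.txt} staged={b.txt}
After op 29 (git add c.txt): modified={a.txt} staged={b.txt, c.txt}

Answer: b.txt, c.txt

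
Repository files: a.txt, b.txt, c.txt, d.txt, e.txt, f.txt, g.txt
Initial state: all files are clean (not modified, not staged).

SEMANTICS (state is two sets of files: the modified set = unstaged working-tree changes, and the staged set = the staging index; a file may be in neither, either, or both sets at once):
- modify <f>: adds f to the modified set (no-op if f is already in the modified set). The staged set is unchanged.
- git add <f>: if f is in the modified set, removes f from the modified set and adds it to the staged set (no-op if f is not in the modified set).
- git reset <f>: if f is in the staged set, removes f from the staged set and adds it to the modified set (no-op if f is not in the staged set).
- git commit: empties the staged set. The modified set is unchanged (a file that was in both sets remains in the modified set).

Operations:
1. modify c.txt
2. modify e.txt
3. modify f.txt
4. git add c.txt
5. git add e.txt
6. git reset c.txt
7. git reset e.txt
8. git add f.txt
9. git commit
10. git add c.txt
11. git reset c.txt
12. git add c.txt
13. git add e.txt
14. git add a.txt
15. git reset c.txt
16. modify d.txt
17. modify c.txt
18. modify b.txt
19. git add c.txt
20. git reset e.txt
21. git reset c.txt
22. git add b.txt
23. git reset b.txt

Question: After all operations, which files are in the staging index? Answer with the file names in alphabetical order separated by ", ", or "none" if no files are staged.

After op 1 (modify c.txt): modified={c.txt} staged={none}
After op 2 (modify e.txt): modified={c.txt, e.txt} staged={none}
After op 3 (modify f.txt): modified={c.txt, e.txt, f.txt} staged={none}
After op 4 (git add c.txt): modified={e.txt, f.txt} staged={c.txt}
After op 5 (git add e.txt): modified={f.txt} staged={c.txt, e.txt}
After op 6 (git reset c.txt): modified={c.txt, f.txt} staged={e.txt}
After op 7 (git reset e.txt): modified={c.txt, e.txt, f.txt} staged={none}
After op 8 (git add f.txt): modified={c.txt, e.txt} staged={f.txt}
After op 9 (git commit): modified={c.txt, e.txt} staged={none}
After op 10 (git add c.txt): modified={e.txt} staged={c.txt}
After op 11 (git reset c.txt): modified={c.txt, e.txt} staged={none}
After op 12 (git add c.txt): modified={e.txt} staged={c.txt}
After op 13 (git add e.txt): modified={none} staged={c.txt, e.txt}
After op 14 (git add a.txt): modified={none} staged={c.txt, e.txt}
After op 15 (git reset c.txt): modified={c.txt} staged={e.txt}
After op 16 (modify d.txt): modified={c.txt, d.txt} staged={e.txt}
After op 17 (modify c.txt): modified={c.txt, d.txt} staged={e.txt}
After op 18 (modify b.txt): modified={b.txt, c.txt, d.txt} staged={e.txt}
After op 19 (git add c.txt): modified={b.txt, d.txt} staged={c.txt, e.txt}
After op 20 (git reset e.txt): modified={b.txt, d.txt, e.txt} staged={c.txt}
After op 21 (git reset c.txt): modified={b.txt, c.txt, d.txt, e.txt} staged={none}
After op 22 (git add b.txt): modified={c.txt, d.txt, e.txt} staged={b.txt}
After op 23 (git reset b.txt): modified={b.txt, c.txt, d.txt, e.txt} staged={none}

Answer: none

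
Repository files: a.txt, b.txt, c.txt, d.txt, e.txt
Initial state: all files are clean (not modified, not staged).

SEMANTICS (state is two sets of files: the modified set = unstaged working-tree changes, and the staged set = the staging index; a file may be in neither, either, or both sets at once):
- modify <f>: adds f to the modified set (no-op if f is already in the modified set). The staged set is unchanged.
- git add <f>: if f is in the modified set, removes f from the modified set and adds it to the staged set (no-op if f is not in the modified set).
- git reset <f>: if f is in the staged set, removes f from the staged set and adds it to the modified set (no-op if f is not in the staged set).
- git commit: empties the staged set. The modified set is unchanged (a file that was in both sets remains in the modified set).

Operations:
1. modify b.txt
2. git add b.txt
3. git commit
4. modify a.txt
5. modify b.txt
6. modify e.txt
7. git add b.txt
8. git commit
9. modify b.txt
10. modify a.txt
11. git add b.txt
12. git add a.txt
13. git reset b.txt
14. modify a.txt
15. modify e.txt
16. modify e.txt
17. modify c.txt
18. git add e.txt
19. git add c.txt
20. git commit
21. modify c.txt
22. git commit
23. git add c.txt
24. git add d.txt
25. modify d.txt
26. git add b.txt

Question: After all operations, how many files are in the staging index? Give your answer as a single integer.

After op 1 (modify b.txt): modified={b.txt} staged={none}
After op 2 (git add b.txt): modified={none} staged={b.txt}
After op 3 (git commit): modified={none} staged={none}
After op 4 (modify a.txt): modified={a.txt} staged={none}
After op 5 (modify b.txt): modified={a.txt, b.txt} staged={none}
After op 6 (modify e.txt): modified={a.txt, b.txt, e.txt} staged={none}
After op 7 (git add b.txt): modified={a.txt, e.txt} staged={b.txt}
After op 8 (git commit): modified={a.txt, e.txt} staged={none}
After op 9 (modify b.txt): modified={a.txt, b.txt, e.txt} staged={none}
After op 10 (modify a.txt): modified={a.txt, b.txt, e.txt} staged={none}
After op 11 (git add b.txt): modified={a.txt, e.txt} staged={b.txt}
After op 12 (git add a.txt): modified={e.txt} staged={a.txt, b.txt}
After op 13 (git reset b.txt): modified={b.txt, e.txt} staged={a.txt}
After op 14 (modify a.txt): modified={a.txt, b.txt, e.txt} staged={a.txt}
After op 15 (modify e.txt): modified={a.txt, b.txt, e.txt} staged={a.txt}
After op 16 (modify e.txt): modified={a.txt, b.txt, e.txt} staged={a.txt}
After op 17 (modify c.txt): modified={a.txt, b.txt, c.txt, e.txt} staged={a.txt}
After op 18 (git add e.txt): modified={a.txt, b.txt, c.txt} staged={a.txt, e.txt}
After op 19 (git add c.txt): modified={a.txt, b.txt} staged={a.txt, c.txt, e.txt}
After op 20 (git commit): modified={a.txt, b.txt} staged={none}
After op 21 (modify c.txt): modified={a.txt, b.txt, c.txt} staged={none}
After op 22 (git commit): modified={a.txt, b.txt, c.txt} staged={none}
After op 23 (git add c.txt): modified={a.txt, b.txt} staged={c.txt}
After op 24 (git add d.txt): modified={a.txt, b.txt} staged={c.txt}
After op 25 (modify d.txt): modified={a.txt, b.txt, d.txt} staged={c.txt}
After op 26 (git add b.txt): modified={a.txt, d.txt} staged={b.txt, c.txt}
Final staged set: {b.txt, c.txt} -> count=2

Answer: 2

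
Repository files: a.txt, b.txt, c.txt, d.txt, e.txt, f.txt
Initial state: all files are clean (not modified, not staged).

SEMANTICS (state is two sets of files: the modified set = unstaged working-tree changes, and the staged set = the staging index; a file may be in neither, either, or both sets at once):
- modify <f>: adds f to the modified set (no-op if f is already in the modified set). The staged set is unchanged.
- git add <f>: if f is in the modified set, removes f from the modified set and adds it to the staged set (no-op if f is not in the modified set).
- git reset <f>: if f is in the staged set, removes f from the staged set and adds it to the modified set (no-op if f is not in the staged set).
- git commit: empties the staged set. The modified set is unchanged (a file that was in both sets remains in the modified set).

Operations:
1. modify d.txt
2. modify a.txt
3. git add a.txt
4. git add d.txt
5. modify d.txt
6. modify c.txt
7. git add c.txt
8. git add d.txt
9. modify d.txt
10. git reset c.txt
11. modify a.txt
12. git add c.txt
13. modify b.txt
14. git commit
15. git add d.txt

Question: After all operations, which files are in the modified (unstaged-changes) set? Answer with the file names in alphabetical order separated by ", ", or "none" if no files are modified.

Answer: a.txt, b.txt

Derivation:
After op 1 (modify d.txt): modified={d.txt} staged={none}
After op 2 (modify a.txt): modified={a.txt, d.txt} staged={none}
After op 3 (git add a.txt): modified={d.txt} staged={a.txt}
After op 4 (git add d.txt): modified={none} staged={a.txt, d.txt}
After op 5 (modify d.txt): modified={d.txt} staged={a.txt, d.txt}
After op 6 (modify c.txt): modified={c.txt, d.txt} staged={a.txt, d.txt}
After op 7 (git add c.txt): modified={d.txt} staged={a.txt, c.txt, d.txt}
After op 8 (git add d.txt): modified={none} staged={a.txt, c.txt, d.txt}
After op 9 (modify d.txt): modified={d.txt} staged={a.txt, c.txt, d.txt}
After op 10 (git reset c.txt): modified={c.txt, d.txt} staged={a.txt, d.txt}
After op 11 (modify a.txt): modified={a.txt, c.txt, d.txt} staged={a.txt, d.txt}
After op 12 (git add c.txt): modified={a.txt, d.txt} staged={a.txt, c.txt, d.txt}
After op 13 (modify b.txt): modified={a.txt, b.txt, d.txt} staged={a.txt, c.txt, d.txt}
After op 14 (git commit): modified={a.txt, b.txt, d.txt} staged={none}
After op 15 (git add d.txt): modified={a.txt, b.txt} staged={d.txt}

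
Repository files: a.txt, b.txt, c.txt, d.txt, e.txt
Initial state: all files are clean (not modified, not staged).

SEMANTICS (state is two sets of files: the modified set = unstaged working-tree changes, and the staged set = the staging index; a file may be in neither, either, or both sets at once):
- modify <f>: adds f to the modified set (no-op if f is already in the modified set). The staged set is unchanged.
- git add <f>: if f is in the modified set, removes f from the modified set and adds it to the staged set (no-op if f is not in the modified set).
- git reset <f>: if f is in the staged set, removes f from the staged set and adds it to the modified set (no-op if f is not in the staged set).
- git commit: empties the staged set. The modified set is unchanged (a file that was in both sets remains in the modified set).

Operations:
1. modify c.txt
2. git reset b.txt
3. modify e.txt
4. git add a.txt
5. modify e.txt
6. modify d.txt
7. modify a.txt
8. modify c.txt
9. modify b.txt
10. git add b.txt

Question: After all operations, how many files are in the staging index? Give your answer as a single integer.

Answer: 1

Derivation:
After op 1 (modify c.txt): modified={c.txt} staged={none}
After op 2 (git reset b.txt): modified={c.txt} staged={none}
After op 3 (modify e.txt): modified={c.txt, e.txt} staged={none}
After op 4 (git add a.txt): modified={c.txt, e.txt} staged={none}
After op 5 (modify e.txt): modified={c.txt, e.txt} staged={none}
After op 6 (modify d.txt): modified={c.txt, d.txt, e.txt} staged={none}
After op 7 (modify a.txt): modified={a.txt, c.txt, d.txt, e.txt} staged={none}
After op 8 (modify c.txt): modified={a.txt, c.txt, d.txt, e.txt} staged={none}
After op 9 (modify b.txt): modified={a.txt, b.txt, c.txt, d.txt, e.txt} staged={none}
After op 10 (git add b.txt): modified={a.txt, c.txt, d.txt, e.txt} staged={b.txt}
Final staged set: {b.txt} -> count=1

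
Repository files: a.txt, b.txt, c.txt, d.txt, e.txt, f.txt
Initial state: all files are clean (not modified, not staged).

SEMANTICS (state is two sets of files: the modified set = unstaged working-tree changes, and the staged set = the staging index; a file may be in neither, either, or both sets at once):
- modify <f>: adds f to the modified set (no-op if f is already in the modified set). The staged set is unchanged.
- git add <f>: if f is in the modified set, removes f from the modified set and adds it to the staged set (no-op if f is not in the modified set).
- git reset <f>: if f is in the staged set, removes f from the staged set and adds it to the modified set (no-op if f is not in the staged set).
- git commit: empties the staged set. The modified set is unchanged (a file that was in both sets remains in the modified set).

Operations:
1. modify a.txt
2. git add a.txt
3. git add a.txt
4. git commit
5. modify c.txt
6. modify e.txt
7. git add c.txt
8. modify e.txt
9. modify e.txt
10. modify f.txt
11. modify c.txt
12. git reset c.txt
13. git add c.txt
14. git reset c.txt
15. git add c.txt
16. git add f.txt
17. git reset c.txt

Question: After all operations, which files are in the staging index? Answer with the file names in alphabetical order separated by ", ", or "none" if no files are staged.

Answer: f.txt

Derivation:
After op 1 (modify a.txt): modified={a.txt} staged={none}
After op 2 (git add a.txt): modified={none} staged={a.txt}
After op 3 (git add a.txt): modified={none} staged={a.txt}
After op 4 (git commit): modified={none} staged={none}
After op 5 (modify c.txt): modified={c.txt} staged={none}
After op 6 (modify e.txt): modified={c.txt, e.txt} staged={none}
After op 7 (git add c.txt): modified={e.txt} staged={c.txt}
After op 8 (modify e.txt): modified={e.txt} staged={c.txt}
After op 9 (modify e.txt): modified={e.txt} staged={c.txt}
After op 10 (modify f.txt): modified={e.txt, f.txt} staged={c.txt}
After op 11 (modify c.txt): modified={c.txt, e.txt, f.txt} staged={c.txt}
After op 12 (git reset c.txt): modified={c.txt, e.txt, f.txt} staged={none}
After op 13 (git add c.txt): modified={e.txt, f.txt} staged={c.txt}
After op 14 (git reset c.txt): modified={c.txt, e.txt, f.txt} staged={none}
After op 15 (git add c.txt): modified={e.txt, f.txt} staged={c.txt}
After op 16 (git add f.txt): modified={e.txt} staged={c.txt, f.txt}
After op 17 (git reset c.txt): modified={c.txt, e.txt} staged={f.txt}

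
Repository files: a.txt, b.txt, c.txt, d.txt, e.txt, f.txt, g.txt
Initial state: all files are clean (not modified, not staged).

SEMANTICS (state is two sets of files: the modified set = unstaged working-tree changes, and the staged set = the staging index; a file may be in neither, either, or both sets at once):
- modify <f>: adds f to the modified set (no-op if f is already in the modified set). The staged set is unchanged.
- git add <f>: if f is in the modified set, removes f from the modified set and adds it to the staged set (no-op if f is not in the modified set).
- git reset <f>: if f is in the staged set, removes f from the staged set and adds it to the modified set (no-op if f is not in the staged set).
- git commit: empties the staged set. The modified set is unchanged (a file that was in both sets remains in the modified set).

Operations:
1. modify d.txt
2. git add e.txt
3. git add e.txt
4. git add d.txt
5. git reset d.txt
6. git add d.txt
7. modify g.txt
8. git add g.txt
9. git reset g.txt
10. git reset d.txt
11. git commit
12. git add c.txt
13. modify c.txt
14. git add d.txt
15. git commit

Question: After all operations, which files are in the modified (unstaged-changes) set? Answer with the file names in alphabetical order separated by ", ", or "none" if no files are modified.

Answer: c.txt, g.txt

Derivation:
After op 1 (modify d.txt): modified={d.txt} staged={none}
After op 2 (git add e.txt): modified={d.txt} staged={none}
After op 3 (git add e.txt): modified={d.txt} staged={none}
After op 4 (git add d.txt): modified={none} staged={d.txt}
After op 5 (git reset d.txt): modified={d.txt} staged={none}
After op 6 (git add d.txt): modified={none} staged={d.txt}
After op 7 (modify g.txt): modified={g.txt} staged={d.txt}
After op 8 (git add g.txt): modified={none} staged={d.txt, g.txt}
After op 9 (git reset g.txt): modified={g.txt} staged={d.txt}
After op 10 (git reset d.txt): modified={d.txt, g.txt} staged={none}
After op 11 (git commit): modified={d.txt, g.txt} staged={none}
After op 12 (git add c.txt): modified={d.txt, g.txt} staged={none}
After op 13 (modify c.txt): modified={c.txt, d.txt, g.txt} staged={none}
After op 14 (git add d.txt): modified={c.txt, g.txt} staged={d.txt}
After op 15 (git commit): modified={c.txt, g.txt} staged={none}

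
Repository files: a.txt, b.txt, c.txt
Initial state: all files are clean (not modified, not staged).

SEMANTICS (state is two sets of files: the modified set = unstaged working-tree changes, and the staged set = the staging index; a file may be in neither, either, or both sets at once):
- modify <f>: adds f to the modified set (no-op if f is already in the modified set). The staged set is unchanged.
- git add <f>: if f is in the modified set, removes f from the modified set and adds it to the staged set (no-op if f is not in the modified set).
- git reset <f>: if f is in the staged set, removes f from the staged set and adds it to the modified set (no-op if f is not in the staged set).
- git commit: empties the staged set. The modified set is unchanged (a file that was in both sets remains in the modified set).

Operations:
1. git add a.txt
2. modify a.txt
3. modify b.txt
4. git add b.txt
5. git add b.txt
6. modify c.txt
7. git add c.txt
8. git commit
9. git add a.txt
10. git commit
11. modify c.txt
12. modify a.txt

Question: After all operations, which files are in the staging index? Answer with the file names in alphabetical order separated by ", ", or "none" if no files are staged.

Answer: none

Derivation:
After op 1 (git add a.txt): modified={none} staged={none}
After op 2 (modify a.txt): modified={a.txt} staged={none}
After op 3 (modify b.txt): modified={a.txt, b.txt} staged={none}
After op 4 (git add b.txt): modified={a.txt} staged={b.txt}
After op 5 (git add b.txt): modified={a.txt} staged={b.txt}
After op 6 (modify c.txt): modified={a.txt, c.txt} staged={b.txt}
After op 7 (git add c.txt): modified={a.txt} staged={b.txt, c.txt}
After op 8 (git commit): modified={a.txt} staged={none}
After op 9 (git add a.txt): modified={none} staged={a.txt}
After op 10 (git commit): modified={none} staged={none}
After op 11 (modify c.txt): modified={c.txt} staged={none}
After op 12 (modify a.txt): modified={a.txt, c.txt} staged={none}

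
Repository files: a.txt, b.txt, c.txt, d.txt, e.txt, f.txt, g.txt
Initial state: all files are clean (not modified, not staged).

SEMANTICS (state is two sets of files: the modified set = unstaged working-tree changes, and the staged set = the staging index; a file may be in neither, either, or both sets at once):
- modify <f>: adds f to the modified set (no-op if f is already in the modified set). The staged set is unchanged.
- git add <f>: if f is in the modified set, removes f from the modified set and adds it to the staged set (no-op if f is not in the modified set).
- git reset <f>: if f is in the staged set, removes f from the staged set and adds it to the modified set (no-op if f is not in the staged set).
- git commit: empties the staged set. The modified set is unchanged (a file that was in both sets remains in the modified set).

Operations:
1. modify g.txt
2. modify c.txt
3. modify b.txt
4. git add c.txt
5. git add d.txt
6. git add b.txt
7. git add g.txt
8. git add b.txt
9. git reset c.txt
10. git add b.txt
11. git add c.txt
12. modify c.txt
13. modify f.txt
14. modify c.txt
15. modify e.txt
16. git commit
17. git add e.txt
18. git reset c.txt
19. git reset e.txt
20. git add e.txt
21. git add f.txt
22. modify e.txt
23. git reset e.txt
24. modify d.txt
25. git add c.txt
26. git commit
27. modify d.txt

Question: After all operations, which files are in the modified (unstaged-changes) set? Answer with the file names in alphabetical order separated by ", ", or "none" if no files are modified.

Answer: d.txt, e.txt

Derivation:
After op 1 (modify g.txt): modified={g.txt} staged={none}
After op 2 (modify c.txt): modified={c.txt, g.txt} staged={none}
After op 3 (modify b.txt): modified={b.txt, c.txt, g.txt} staged={none}
After op 4 (git add c.txt): modified={b.txt, g.txt} staged={c.txt}
After op 5 (git add d.txt): modified={b.txt, g.txt} staged={c.txt}
After op 6 (git add b.txt): modified={g.txt} staged={b.txt, c.txt}
After op 7 (git add g.txt): modified={none} staged={b.txt, c.txt, g.txt}
After op 8 (git add b.txt): modified={none} staged={b.txt, c.txt, g.txt}
After op 9 (git reset c.txt): modified={c.txt} staged={b.txt, g.txt}
After op 10 (git add b.txt): modified={c.txt} staged={b.txt, g.txt}
After op 11 (git add c.txt): modified={none} staged={b.txt, c.txt, g.txt}
After op 12 (modify c.txt): modified={c.txt} staged={b.txt, c.txt, g.txt}
After op 13 (modify f.txt): modified={c.txt, f.txt} staged={b.txt, c.txt, g.txt}
After op 14 (modify c.txt): modified={c.txt, f.txt} staged={b.txt, c.txt, g.txt}
After op 15 (modify e.txt): modified={c.txt, e.txt, f.txt} staged={b.txt, c.txt, g.txt}
After op 16 (git commit): modified={c.txt, e.txt, f.txt} staged={none}
After op 17 (git add e.txt): modified={c.txt, f.txt} staged={e.txt}
After op 18 (git reset c.txt): modified={c.txt, f.txt} staged={e.txt}
After op 19 (git reset e.txt): modified={c.txt, e.txt, f.txt} staged={none}
After op 20 (git add e.txt): modified={c.txt, f.txt} staged={e.txt}
After op 21 (git add f.txt): modified={c.txt} staged={e.txt, f.txt}
After op 22 (modify e.txt): modified={c.txt, e.txt} staged={e.txt, f.txt}
After op 23 (git reset e.txt): modified={c.txt, e.txt} staged={f.txt}
After op 24 (modify d.txt): modified={c.txt, d.txt, e.txt} staged={f.txt}
After op 25 (git add c.txt): modified={d.txt, e.txt} staged={c.txt, f.txt}
After op 26 (git commit): modified={d.txt, e.txt} staged={none}
After op 27 (modify d.txt): modified={d.txt, e.txt} staged={none}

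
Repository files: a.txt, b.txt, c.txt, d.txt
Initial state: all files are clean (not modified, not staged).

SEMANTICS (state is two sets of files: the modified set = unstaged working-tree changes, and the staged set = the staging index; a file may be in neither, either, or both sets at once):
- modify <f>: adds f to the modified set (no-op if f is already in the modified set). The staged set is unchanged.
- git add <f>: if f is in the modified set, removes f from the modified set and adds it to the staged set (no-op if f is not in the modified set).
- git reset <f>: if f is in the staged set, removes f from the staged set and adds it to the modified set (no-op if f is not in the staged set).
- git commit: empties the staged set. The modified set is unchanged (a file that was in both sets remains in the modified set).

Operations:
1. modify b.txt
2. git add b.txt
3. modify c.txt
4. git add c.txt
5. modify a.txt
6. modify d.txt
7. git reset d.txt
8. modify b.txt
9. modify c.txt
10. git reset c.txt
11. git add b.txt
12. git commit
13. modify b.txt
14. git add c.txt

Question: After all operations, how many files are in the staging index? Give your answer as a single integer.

Answer: 1

Derivation:
After op 1 (modify b.txt): modified={b.txt} staged={none}
After op 2 (git add b.txt): modified={none} staged={b.txt}
After op 3 (modify c.txt): modified={c.txt} staged={b.txt}
After op 4 (git add c.txt): modified={none} staged={b.txt, c.txt}
After op 5 (modify a.txt): modified={a.txt} staged={b.txt, c.txt}
After op 6 (modify d.txt): modified={a.txt, d.txt} staged={b.txt, c.txt}
After op 7 (git reset d.txt): modified={a.txt, d.txt} staged={b.txt, c.txt}
After op 8 (modify b.txt): modified={a.txt, b.txt, d.txt} staged={b.txt, c.txt}
After op 9 (modify c.txt): modified={a.txt, b.txt, c.txt, d.txt} staged={b.txt, c.txt}
After op 10 (git reset c.txt): modified={a.txt, b.txt, c.txt, d.txt} staged={b.txt}
After op 11 (git add b.txt): modified={a.txt, c.txt, d.txt} staged={b.txt}
After op 12 (git commit): modified={a.txt, c.txt, d.txt} staged={none}
After op 13 (modify b.txt): modified={a.txt, b.txt, c.txt, d.txt} staged={none}
After op 14 (git add c.txt): modified={a.txt, b.txt, d.txt} staged={c.txt}
Final staged set: {c.txt} -> count=1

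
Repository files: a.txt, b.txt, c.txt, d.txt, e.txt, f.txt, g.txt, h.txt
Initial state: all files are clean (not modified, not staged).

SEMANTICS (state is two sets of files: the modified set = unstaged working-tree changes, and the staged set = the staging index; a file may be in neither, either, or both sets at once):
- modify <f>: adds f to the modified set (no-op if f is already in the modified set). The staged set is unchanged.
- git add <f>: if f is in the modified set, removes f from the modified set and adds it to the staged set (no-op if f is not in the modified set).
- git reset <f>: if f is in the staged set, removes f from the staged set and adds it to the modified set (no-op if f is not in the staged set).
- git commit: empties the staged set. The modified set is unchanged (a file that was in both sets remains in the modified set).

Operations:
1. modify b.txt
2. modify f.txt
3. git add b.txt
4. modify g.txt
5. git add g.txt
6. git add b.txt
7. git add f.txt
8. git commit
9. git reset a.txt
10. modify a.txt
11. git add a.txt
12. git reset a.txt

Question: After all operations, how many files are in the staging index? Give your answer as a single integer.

Answer: 0

Derivation:
After op 1 (modify b.txt): modified={b.txt} staged={none}
After op 2 (modify f.txt): modified={b.txt, f.txt} staged={none}
After op 3 (git add b.txt): modified={f.txt} staged={b.txt}
After op 4 (modify g.txt): modified={f.txt, g.txt} staged={b.txt}
After op 5 (git add g.txt): modified={f.txt} staged={b.txt, g.txt}
After op 6 (git add b.txt): modified={f.txt} staged={b.txt, g.txt}
After op 7 (git add f.txt): modified={none} staged={b.txt, f.txt, g.txt}
After op 8 (git commit): modified={none} staged={none}
After op 9 (git reset a.txt): modified={none} staged={none}
After op 10 (modify a.txt): modified={a.txt} staged={none}
After op 11 (git add a.txt): modified={none} staged={a.txt}
After op 12 (git reset a.txt): modified={a.txt} staged={none}
Final staged set: {none} -> count=0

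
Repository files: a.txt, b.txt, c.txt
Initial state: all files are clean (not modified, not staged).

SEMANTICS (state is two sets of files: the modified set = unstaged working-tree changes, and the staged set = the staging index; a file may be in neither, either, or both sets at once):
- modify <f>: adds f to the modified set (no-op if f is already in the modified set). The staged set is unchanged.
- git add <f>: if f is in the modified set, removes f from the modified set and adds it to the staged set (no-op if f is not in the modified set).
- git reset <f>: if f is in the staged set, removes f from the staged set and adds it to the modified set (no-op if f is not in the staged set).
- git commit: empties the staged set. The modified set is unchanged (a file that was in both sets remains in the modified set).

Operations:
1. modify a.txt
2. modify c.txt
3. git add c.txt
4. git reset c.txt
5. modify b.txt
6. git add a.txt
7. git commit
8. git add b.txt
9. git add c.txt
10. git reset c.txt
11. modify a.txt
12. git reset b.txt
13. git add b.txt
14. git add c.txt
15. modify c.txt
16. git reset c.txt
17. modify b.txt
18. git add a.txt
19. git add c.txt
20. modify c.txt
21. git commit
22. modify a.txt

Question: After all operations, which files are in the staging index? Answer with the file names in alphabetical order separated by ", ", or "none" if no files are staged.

After op 1 (modify a.txt): modified={a.txt} staged={none}
After op 2 (modify c.txt): modified={a.txt, c.txt} staged={none}
After op 3 (git add c.txt): modified={a.txt} staged={c.txt}
After op 4 (git reset c.txt): modified={a.txt, c.txt} staged={none}
After op 5 (modify b.txt): modified={a.txt, b.txt, c.txt} staged={none}
After op 6 (git add a.txt): modified={b.txt, c.txt} staged={a.txt}
After op 7 (git commit): modified={b.txt, c.txt} staged={none}
After op 8 (git add b.txt): modified={c.txt} staged={b.txt}
After op 9 (git add c.txt): modified={none} staged={b.txt, c.txt}
After op 10 (git reset c.txt): modified={c.txt} staged={b.txt}
After op 11 (modify a.txt): modified={a.txt, c.txt} staged={b.txt}
After op 12 (git reset b.txt): modified={a.txt, b.txt, c.txt} staged={none}
After op 13 (git add b.txt): modified={a.txt, c.txt} staged={b.txt}
After op 14 (git add c.txt): modified={a.txt} staged={b.txt, c.txt}
After op 15 (modify c.txt): modified={a.txt, c.txt} staged={b.txt, c.txt}
After op 16 (git reset c.txt): modified={a.txt, c.txt} staged={b.txt}
After op 17 (modify b.txt): modified={a.txt, b.txt, c.txt} staged={b.txt}
After op 18 (git add a.txt): modified={b.txt, c.txt} staged={a.txt, b.txt}
After op 19 (git add c.txt): modified={b.txt} staged={a.txt, b.txt, c.txt}
After op 20 (modify c.txt): modified={b.txt, c.txt} staged={a.txt, b.txt, c.txt}
After op 21 (git commit): modified={b.txt, c.txt} staged={none}
After op 22 (modify a.txt): modified={a.txt, b.txt, c.txt} staged={none}

Answer: none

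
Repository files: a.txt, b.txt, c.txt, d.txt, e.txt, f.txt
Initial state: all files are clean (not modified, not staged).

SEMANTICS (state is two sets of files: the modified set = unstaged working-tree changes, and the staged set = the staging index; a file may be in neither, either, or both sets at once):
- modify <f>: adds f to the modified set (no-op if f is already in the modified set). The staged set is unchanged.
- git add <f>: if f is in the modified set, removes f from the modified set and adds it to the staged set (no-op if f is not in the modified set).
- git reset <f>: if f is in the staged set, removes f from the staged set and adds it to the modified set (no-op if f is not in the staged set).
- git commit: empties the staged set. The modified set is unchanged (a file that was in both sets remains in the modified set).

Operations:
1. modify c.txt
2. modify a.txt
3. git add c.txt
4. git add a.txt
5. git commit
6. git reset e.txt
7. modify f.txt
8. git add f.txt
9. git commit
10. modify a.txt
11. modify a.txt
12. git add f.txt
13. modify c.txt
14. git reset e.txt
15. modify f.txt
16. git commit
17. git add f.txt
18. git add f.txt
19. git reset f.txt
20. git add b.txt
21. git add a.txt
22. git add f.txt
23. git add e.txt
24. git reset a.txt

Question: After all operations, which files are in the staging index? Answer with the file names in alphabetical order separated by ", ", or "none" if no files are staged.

Answer: f.txt

Derivation:
After op 1 (modify c.txt): modified={c.txt} staged={none}
After op 2 (modify a.txt): modified={a.txt, c.txt} staged={none}
After op 3 (git add c.txt): modified={a.txt} staged={c.txt}
After op 4 (git add a.txt): modified={none} staged={a.txt, c.txt}
After op 5 (git commit): modified={none} staged={none}
After op 6 (git reset e.txt): modified={none} staged={none}
After op 7 (modify f.txt): modified={f.txt} staged={none}
After op 8 (git add f.txt): modified={none} staged={f.txt}
After op 9 (git commit): modified={none} staged={none}
After op 10 (modify a.txt): modified={a.txt} staged={none}
After op 11 (modify a.txt): modified={a.txt} staged={none}
After op 12 (git add f.txt): modified={a.txt} staged={none}
After op 13 (modify c.txt): modified={a.txt, c.txt} staged={none}
After op 14 (git reset e.txt): modified={a.txt, c.txt} staged={none}
After op 15 (modify f.txt): modified={a.txt, c.txt, f.txt} staged={none}
After op 16 (git commit): modified={a.txt, c.txt, f.txt} staged={none}
After op 17 (git add f.txt): modified={a.txt, c.txt} staged={f.txt}
After op 18 (git add f.txt): modified={a.txt, c.txt} staged={f.txt}
After op 19 (git reset f.txt): modified={a.txt, c.txt, f.txt} staged={none}
After op 20 (git add b.txt): modified={a.txt, c.txt, f.txt} staged={none}
After op 21 (git add a.txt): modified={c.txt, f.txt} staged={a.txt}
After op 22 (git add f.txt): modified={c.txt} staged={a.txt, f.txt}
After op 23 (git add e.txt): modified={c.txt} staged={a.txt, f.txt}
After op 24 (git reset a.txt): modified={a.txt, c.txt} staged={f.txt}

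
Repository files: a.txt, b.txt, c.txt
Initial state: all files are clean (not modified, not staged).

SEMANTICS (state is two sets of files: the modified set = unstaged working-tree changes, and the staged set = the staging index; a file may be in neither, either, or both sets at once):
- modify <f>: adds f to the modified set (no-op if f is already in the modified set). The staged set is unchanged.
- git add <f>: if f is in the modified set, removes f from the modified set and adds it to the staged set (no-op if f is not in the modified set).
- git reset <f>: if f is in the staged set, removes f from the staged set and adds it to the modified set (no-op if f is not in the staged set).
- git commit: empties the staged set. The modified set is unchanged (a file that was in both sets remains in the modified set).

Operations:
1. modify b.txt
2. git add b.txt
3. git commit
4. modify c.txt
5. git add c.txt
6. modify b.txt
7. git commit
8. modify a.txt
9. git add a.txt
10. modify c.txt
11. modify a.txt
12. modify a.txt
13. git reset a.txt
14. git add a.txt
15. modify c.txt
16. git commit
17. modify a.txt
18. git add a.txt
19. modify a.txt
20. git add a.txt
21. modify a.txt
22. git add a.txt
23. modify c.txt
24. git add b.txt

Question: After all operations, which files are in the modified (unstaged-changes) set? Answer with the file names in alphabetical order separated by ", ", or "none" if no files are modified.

Answer: c.txt

Derivation:
After op 1 (modify b.txt): modified={b.txt} staged={none}
After op 2 (git add b.txt): modified={none} staged={b.txt}
After op 3 (git commit): modified={none} staged={none}
After op 4 (modify c.txt): modified={c.txt} staged={none}
After op 5 (git add c.txt): modified={none} staged={c.txt}
After op 6 (modify b.txt): modified={b.txt} staged={c.txt}
After op 7 (git commit): modified={b.txt} staged={none}
After op 8 (modify a.txt): modified={a.txt, b.txt} staged={none}
After op 9 (git add a.txt): modified={b.txt} staged={a.txt}
After op 10 (modify c.txt): modified={b.txt, c.txt} staged={a.txt}
After op 11 (modify a.txt): modified={a.txt, b.txt, c.txt} staged={a.txt}
After op 12 (modify a.txt): modified={a.txt, b.txt, c.txt} staged={a.txt}
After op 13 (git reset a.txt): modified={a.txt, b.txt, c.txt} staged={none}
After op 14 (git add a.txt): modified={b.txt, c.txt} staged={a.txt}
After op 15 (modify c.txt): modified={b.txt, c.txt} staged={a.txt}
After op 16 (git commit): modified={b.txt, c.txt} staged={none}
After op 17 (modify a.txt): modified={a.txt, b.txt, c.txt} staged={none}
After op 18 (git add a.txt): modified={b.txt, c.txt} staged={a.txt}
After op 19 (modify a.txt): modified={a.txt, b.txt, c.txt} staged={a.txt}
After op 20 (git add a.txt): modified={b.txt, c.txt} staged={a.txt}
After op 21 (modify a.txt): modified={a.txt, b.txt, c.txt} staged={a.txt}
After op 22 (git add a.txt): modified={b.txt, c.txt} staged={a.txt}
After op 23 (modify c.txt): modified={b.txt, c.txt} staged={a.txt}
After op 24 (git add b.txt): modified={c.txt} staged={a.txt, b.txt}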